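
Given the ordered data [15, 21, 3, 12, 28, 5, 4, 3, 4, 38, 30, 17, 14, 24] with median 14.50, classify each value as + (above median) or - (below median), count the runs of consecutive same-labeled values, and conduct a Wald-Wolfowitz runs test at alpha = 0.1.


Step 1: Compute median = 14.50; label A = above, B = below.
Labels in order: AABBABBBBAAABA  (n_A = 7, n_B = 7)
Step 2: Count runs R = 7.
Step 3: Under H0 (random ordering), E[R] = 2*n_A*n_B/(n_A+n_B) + 1 = 2*7*7/14 + 1 = 8.0000.
        Var[R] = 2*n_A*n_B*(2*n_A*n_B - n_A - n_B) / ((n_A+n_B)^2 * (n_A+n_B-1)) = 8232/2548 = 3.2308.
        SD[R] = 1.7974.
Step 4: Continuity-corrected z = (R + 0.5 - E[R]) / SD[R] = (7 + 0.5 - 8.0000) / 1.7974 = -0.2782.
Step 5: Two-sided p-value via normal approximation = 2*(1 - Phi(|z|)) = 0.780879.
Step 6: alpha = 0.1. fail to reject H0.

R = 7, z = -0.2782, p = 0.780879, fail to reject H0.


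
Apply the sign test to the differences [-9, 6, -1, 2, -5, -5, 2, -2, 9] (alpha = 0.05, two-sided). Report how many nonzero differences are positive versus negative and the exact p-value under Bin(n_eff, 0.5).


Step 1: Discard zero differences. Original n = 9; n_eff = number of nonzero differences = 9.
Nonzero differences (with sign): -9, +6, -1, +2, -5, -5, +2, -2, +9
Step 2: Count signs: positive = 4, negative = 5.
Step 3: Under H0: P(positive) = 0.5, so the number of positives S ~ Bin(9, 0.5).
Step 4: Two-sided exact p-value = sum of Bin(9,0.5) probabilities at or below the observed probability = 1.000000.
Step 5: alpha = 0.05. fail to reject H0.

n_eff = 9, pos = 4, neg = 5, p = 1.000000, fail to reject H0.


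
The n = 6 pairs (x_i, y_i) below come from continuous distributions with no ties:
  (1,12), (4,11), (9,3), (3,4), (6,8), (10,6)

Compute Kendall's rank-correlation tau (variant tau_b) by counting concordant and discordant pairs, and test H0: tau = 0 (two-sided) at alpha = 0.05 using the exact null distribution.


Step 1: Enumerate the 15 unordered pairs (i,j) with i<j and classify each by sign(x_j-x_i) * sign(y_j-y_i).
  (1,2):dx=+3,dy=-1->D; (1,3):dx=+8,dy=-9->D; (1,4):dx=+2,dy=-8->D; (1,5):dx=+5,dy=-4->D
  (1,6):dx=+9,dy=-6->D; (2,3):dx=+5,dy=-8->D; (2,4):dx=-1,dy=-7->C; (2,5):dx=+2,dy=-3->D
  (2,6):dx=+6,dy=-5->D; (3,4):dx=-6,dy=+1->D; (3,5):dx=-3,dy=+5->D; (3,6):dx=+1,dy=+3->C
  (4,5):dx=+3,dy=+4->C; (4,6):dx=+7,dy=+2->C; (5,6):dx=+4,dy=-2->D
Step 2: C = 4, D = 11, total pairs = 15.
Step 3: tau = (C - D)/(n(n-1)/2) = (4 - 11)/15 = -0.466667.
Step 4: Exact two-sided p-value (enumerate n! = 720 permutations of y under H0): p = 0.272222.
Step 5: alpha = 0.05. fail to reject H0.

tau_b = -0.4667 (C=4, D=11), p = 0.272222, fail to reject H0.


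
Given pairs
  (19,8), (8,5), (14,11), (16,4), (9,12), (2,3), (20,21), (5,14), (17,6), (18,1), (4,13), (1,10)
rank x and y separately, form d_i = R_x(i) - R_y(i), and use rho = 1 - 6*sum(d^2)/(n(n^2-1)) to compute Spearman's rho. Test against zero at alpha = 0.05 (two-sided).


Step 1: Rank x and y separately (midranks; no ties here).
rank(x): 19->11, 8->5, 14->7, 16->8, 9->6, 2->2, 20->12, 5->4, 17->9, 18->10, 4->3, 1->1
rank(y): 8->6, 5->4, 11->8, 4->3, 12->9, 3->2, 21->12, 14->11, 6->5, 1->1, 13->10, 10->7
Step 2: d_i = R_x(i) - R_y(i); compute d_i^2.
  (11-6)^2=25, (5-4)^2=1, (7-8)^2=1, (8-3)^2=25, (6-9)^2=9, (2-2)^2=0, (12-12)^2=0, (4-11)^2=49, (9-5)^2=16, (10-1)^2=81, (3-10)^2=49, (1-7)^2=36
sum(d^2) = 292.
Step 3: rho = 1 - 6*292 / (12*(12^2 - 1)) = 1 - 1752/1716 = -0.020979.
Step 4: Under H0, t = rho * sqrt((n-2)/(1-rho^2)) = -0.0664 ~ t(10).
Step 5: Two-sided p-value from the t-distribution with 10 df = 0.948402.
Step 6: alpha = 0.05. fail to reject H0.

rho = -0.0210, p = 0.948402, fail to reject H0 at alpha = 0.05.


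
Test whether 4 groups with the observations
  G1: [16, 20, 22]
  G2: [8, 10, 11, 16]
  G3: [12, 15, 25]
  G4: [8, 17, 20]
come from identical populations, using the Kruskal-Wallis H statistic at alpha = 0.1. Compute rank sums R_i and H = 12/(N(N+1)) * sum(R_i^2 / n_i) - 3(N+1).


Step 1: Combine all N = 13 observations and assign midranks.
sorted (value, group, rank): (8,G2,1.5), (8,G4,1.5), (10,G2,3), (11,G2,4), (12,G3,5), (15,G3,6), (16,G1,7.5), (16,G2,7.5), (17,G4,9), (20,G1,10.5), (20,G4,10.5), (22,G1,12), (25,G3,13)
Step 2: Sum ranks within each group.
R_1 = 30 (n_1 = 3)
R_2 = 16 (n_2 = 4)
R_3 = 24 (n_3 = 3)
R_4 = 21 (n_4 = 3)
Step 3: H = 12/(N(N+1)) * sum(R_i^2/n_i) - 3(N+1)
     = 12/(13*14) * (30^2/3 + 16^2/4 + 24^2/3 + 21^2/3) - 3*14
     = 0.065934 * 703 - 42
     = 4.351648.
Step 4: Ties present; correction factor C = 1 - 18/(13^3 - 13) = 0.991758. Corrected H = 4.351648 / 0.991758 = 4.387812.
Step 5: Under H0, H ~ chi^2(3); p-value = 0.222518.
Step 6: alpha = 0.1. fail to reject H0.

H = 4.3878, df = 3, p = 0.222518, fail to reject H0.


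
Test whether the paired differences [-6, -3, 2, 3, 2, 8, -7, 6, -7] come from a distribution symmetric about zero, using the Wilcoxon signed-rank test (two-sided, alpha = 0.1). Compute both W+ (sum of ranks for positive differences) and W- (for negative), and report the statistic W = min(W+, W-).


Step 1: Drop any zero differences (none here) and take |d_i|.
|d| = [6, 3, 2, 3, 2, 8, 7, 6, 7]
Step 2: Midrank |d_i| (ties get averaged ranks).
ranks: |6|->5.5, |3|->3.5, |2|->1.5, |3|->3.5, |2|->1.5, |8|->9, |7|->7.5, |6|->5.5, |7|->7.5
Step 3: Attach original signs; sum ranks with positive sign and with negative sign.
W+ = 1.5 + 3.5 + 1.5 + 9 + 5.5 = 21
W- = 5.5 + 3.5 + 7.5 + 7.5 = 24
(Check: W+ + W- = 45 should equal n(n+1)/2 = 45.)
Step 4: Test statistic W = min(W+, W-) = 21.
Step 5: Ties in |d|, so use the tie-corrected normal approximation.
        E[W] = n(n+1)/4 = 9*10/4 = 22.5.
        Tie groups: |d|=2 (t=2), |d|=3 (t=2), |d|=6 (t=2), |d|=7 (t=2); sum(t^3 - t) = 24.
        Var[W] = n(n+1)(2n+1)/24 - sum(t^3-t)/48 = 1710/24 - 24/48 = 70.75.
        z = (W - E[W]) / sqrt(Var[W]) = (21 - 22.5) / 8.4113 = -0.1783.
        Two-sided p = 2*Phi(z) = 0.858463.
Step 6: alpha = 0.1. fail to reject H0.

W+ = 21, W- = 24, W = min = 21, p = 0.858463, fail to reject H0.


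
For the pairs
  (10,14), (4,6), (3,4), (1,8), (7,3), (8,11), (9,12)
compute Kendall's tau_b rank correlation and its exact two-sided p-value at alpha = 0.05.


Step 1: Enumerate the 21 unordered pairs (i,j) with i<j and classify each by sign(x_j-x_i) * sign(y_j-y_i).
  (1,2):dx=-6,dy=-8->C; (1,3):dx=-7,dy=-10->C; (1,4):dx=-9,dy=-6->C; (1,5):dx=-3,dy=-11->C
  (1,6):dx=-2,dy=-3->C; (1,7):dx=-1,dy=-2->C; (2,3):dx=-1,dy=-2->C; (2,4):dx=-3,dy=+2->D
  (2,5):dx=+3,dy=-3->D; (2,6):dx=+4,dy=+5->C; (2,7):dx=+5,dy=+6->C; (3,4):dx=-2,dy=+4->D
  (3,5):dx=+4,dy=-1->D; (3,6):dx=+5,dy=+7->C; (3,7):dx=+6,dy=+8->C; (4,5):dx=+6,dy=-5->D
  (4,6):dx=+7,dy=+3->C; (4,7):dx=+8,dy=+4->C; (5,6):dx=+1,dy=+8->C; (5,7):dx=+2,dy=+9->C
  (6,7):dx=+1,dy=+1->C
Step 2: C = 16, D = 5, total pairs = 21.
Step 3: tau = (C - D)/(n(n-1)/2) = (16 - 5)/21 = 0.523810.
Step 4: Exact two-sided p-value (enumerate n! = 5040 permutations of y under H0): p = 0.136111.
Step 5: alpha = 0.05. fail to reject H0.

tau_b = 0.5238 (C=16, D=5), p = 0.136111, fail to reject H0.


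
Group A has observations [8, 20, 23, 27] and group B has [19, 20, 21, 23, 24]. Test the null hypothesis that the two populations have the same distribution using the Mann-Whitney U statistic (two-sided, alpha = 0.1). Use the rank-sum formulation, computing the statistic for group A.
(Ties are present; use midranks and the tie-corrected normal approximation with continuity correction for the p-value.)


Step 1: Combine and sort all 9 observations; assign midranks.
sorted (value, group): (8,X), (19,Y), (20,X), (20,Y), (21,Y), (23,X), (23,Y), (24,Y), (27,X)
ranks: 8->1, 19->2, 20->3.5, 20->3.5, 21->5, 23->6.5, 23->6.5, 24->8, 27->9
Step 2: Rank sum for X: R1 = 1 + 3.5 + 6.5 + 9 = 20.
Step 3: U_X = R1 - n1(n1+1)/2 = 20 - 4*5/2 = 20 - 10 = 10.
       U_Y = n1*n2 - U_X = 20 - 10 = 10.
Step 4: Ties are present, so use the tie-corrected normal approximation (with continuity correction) for the p-value.
Step 5: p-value = 1.000000; compare to alpha = 0.1. fail to reject H0.

U_X = 10, p = 1.000000, fail to reject H0 at alpha = 0.1.


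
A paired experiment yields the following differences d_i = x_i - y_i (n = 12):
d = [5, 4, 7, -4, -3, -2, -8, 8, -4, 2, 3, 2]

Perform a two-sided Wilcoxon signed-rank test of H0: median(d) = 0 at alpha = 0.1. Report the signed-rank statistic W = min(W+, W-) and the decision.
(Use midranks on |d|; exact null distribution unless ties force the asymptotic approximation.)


Step 1: Drop any zero differences (none here) and take |d_i|.
|d| = [5, 4, 7, 4, 3, 2, 8, 8, 4, 2, 3, 2]
Step 2: Midrank |d_i| (ties get averaged ranks).
ranks: |5|->9, |4|->7, |7|->10, |4|->7, |3|->4.5, |2|->2, |8|->11.5, |8|->11.5, |4|->7, |2|->2, |3|->4.5, |2|->2
Step 3: Attach original signs; sum ranks with positive sign and with negative sign.
W+ = 9 + 7 + 10 + 11.5 + 2 + 4.5 + 2 = 46
W- = 7 + 4.5 + 2 + 11.5 + 7 = 32
(Check: W+ + W- = 78 should equal n(n+1)/2 = 78.)
Step 4: Test statistic W = min(W+, W-) = 32.
Step 5: Ties in |d|, so use the tie-corrected normal approximation.
        E[W] = n(n+1)/4 = 12*13/4 = 39.
        Tie groups: |d|=2 (t=3), |d|=3 (t=2), |d|=4 (t=3), |d|=8 (t=2); sum(t^3 - t) = 60.
        Var[W] = n(n+1)(2n+1)/24 - sum(t^3-t)/48 = 3900/24 - 60/48 = 161.25.
        z = (W - E[W]) / sqrt(Var[W]) = (32 - 39) / 12.6984 = -0.5512.
        Two-sided p = 2*Phi(z) = 0.581463.
Step 6: alpha = 0.1. fail to reject H0.

W+ = 46, W- = 32, W = min = 32, p = 0.581463, fail to reject H0.


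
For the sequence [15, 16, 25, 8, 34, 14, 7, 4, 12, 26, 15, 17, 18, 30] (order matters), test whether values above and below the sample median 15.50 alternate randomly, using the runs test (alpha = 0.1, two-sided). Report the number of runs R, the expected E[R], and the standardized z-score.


Step 1: Compute median = 15.50; label A = above, B = below.
Labels in order: BAABABBBBABAAA  (n_A = 7, n_B = 7)
Step 2: Count runs R = 8.
Step 3: Under H0 (random ordering), E[R] = 2*n_A*n_B/(n_A+n_B) + 1 = 2*7*7/14 + 1 = 8.0000.
        Var[R] = 2*n_A*n_B*(2*n_A*n_B - n_A - n_B) / ((n_A+n_B)^2 * (n_A+n_B-1)) = 8232/2548 = 3.2308.
        SD[R] = 1.7974.
Step 4: R = E[R], so z = 0 with no continuity correction.
Step 5: Two-sided p-value via normal approximation = 2*(1 - Phi(|z|)) = 1.000000.
Step 6: alpha = 0.1. fail to reject H0.

R = 8, z = 0.0000, p = 1.000000, fail to reject H0.


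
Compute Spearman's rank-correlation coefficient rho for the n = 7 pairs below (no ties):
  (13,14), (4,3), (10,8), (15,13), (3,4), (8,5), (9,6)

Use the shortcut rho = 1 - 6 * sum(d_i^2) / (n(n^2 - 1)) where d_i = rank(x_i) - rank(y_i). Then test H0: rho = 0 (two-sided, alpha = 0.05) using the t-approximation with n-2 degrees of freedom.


Step 1: Rank x and y separately (midranks; no ties here).
rank(x): 13->6, 4->2, 10->5, 15->7, 3->1, 8->3, 9->4
rank(y): 14->7, 3->1, 8->5, 13->6, 4->2, 5->3, 6->4
Step 2: d_i = R_x(i) - R_y(i); compute d_i^2.
  (6-7)^2=1, (2-1)^2=1, (5-5)^2=0, (7-6)^2=1, (1-2)^2=1, (3-3)^2=0, (4-4)^2=0
sum(d^2) = 4.
Step 3: rho = 1 - 6*4 / (7*(7^2 - 1)) = 1 - 24/336 = 0.928571.
Step 4: Under H0, t = rho * sqrt((n-2)/(1-rho^2)) = 5.5943 ~ t(5).
Step 5: Two-sided p-value from the t-distribution with 5 df = 0.002519.
Step 6: alpha = 0.05. reject H0.

rho = 0.9286, p = 0.002519, reject H0 at alpha = 0.05.


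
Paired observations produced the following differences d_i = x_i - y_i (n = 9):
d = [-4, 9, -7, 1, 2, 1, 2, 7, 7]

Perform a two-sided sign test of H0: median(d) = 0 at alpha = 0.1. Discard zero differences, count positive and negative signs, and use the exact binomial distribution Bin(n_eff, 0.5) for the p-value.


Step 1: Discard zero differences. Original n = 9; n_eff = number of nonzero differences = 9.
Nonzero differences (with sign): -4, +9, -7, +1, +2, +1, +2, +7, +7
Step 2: Count signs: positive = 7, negative = 2.
Step 3: Under H0: P(positive) = 0.5, so the number of positives S ~ Bin(9, 0.5).
Step 4: Two-sided exact p-value = sum of Bin(9,0.5) probabilities at or below the observed probability = 0.179688.
Step 5: alpha = 0.1. fail to reject H0.

n_eff = 9, pos = 7, neg = 2, p = 0.179688, fail to reject H0.


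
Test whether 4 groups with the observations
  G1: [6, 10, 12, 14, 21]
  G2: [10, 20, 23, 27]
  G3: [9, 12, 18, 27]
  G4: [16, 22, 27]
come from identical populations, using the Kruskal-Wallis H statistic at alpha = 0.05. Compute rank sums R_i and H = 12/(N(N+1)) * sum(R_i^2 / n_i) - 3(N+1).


Step 1: Combine all N = 16 observations and assign midranks.
sorted (value, group, rank): (6,G1,1), (9,G3,2), (10,G1,3.5), (10,G2,3.5), (12,G1,5.5), (12,G3,5.5), (14,G1,7), (16,G4,8), (18,G3,9), (20,G2,10), (21,G1,11), (22,G4,12), (23,G2,13), (27,G2,15), (27,G3,15), (27,G4,15)
Step 2: Sum ranks within each group.
R_1 = 28 (n_1 = 5)
R_2 = 41.5 (n_2 = 4)
R_3 = 31.5 (n_3 = 4)
R_4 = 35 (n_4 = 3)
Step 3: H = 12/(N(N+1)) * sum(R_i^2/n_i) - 3(N+1)
     = 12/(16*17) * (28^2/5 + 41.5^2/4 + 31.5^2/4 + 35^2/3) - 3*17
     = 0.044118 * 1243.76 - 51
     = 3.871691.
Step 4: Ties present; correction factor C = 1 - 36/(16^3 - 16) = 0.991176. Corrected H = 3.871691 / 0.991176 = 3.906157.
Step 5: Under H0, H ~ chi^2(3); p-value = 0.271777.
Step 6: alpha = 0.05. fail to reject H0.

H = 3.9062, df = 3, p = 0.271777, fail to reject H0.


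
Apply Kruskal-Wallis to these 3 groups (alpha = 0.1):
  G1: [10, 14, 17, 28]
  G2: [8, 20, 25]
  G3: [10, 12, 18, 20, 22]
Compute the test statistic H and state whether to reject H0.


Step 1: Combine all N = 12 observations and assign midranks.
sorted (value, group, rank): (8,G2,1), (10,G1,2.5), (10,G3,2.5), (12,G3,4), (14,G1,5), (17,G1,6), (18,G3,7), (20,G2,8.5), (20,G3,8.5), (22,G3,10), (25,G2,11), (28,G1,12)
Step 2: Sum ranks within each group.
R_1 = 25.5 (n_1 = 4)
R_2 = 20.5 (n_2 = 3)
R_3 = 32 (n_3 = 5)
Step 3: H = 12/(N(N+1)) * sum(R_i^2/n_i) - 3(N+1)
     = 12/(12*13) * (25.5^2/4 + 20.5^2/3 + 32^2/5) - 3*13
     = 0.076923 * 507.446 - 39
     = 0.034295.
Step 4: Ties present; correction factor C = 1 - 12/(12^3 - 12) = 0.993007. Corrected H = 0.034295 / 0.993007 = 0.034536.
Step 5: Under H0, H ~ chi^2(2); p-value = 0.982880.
Step 6: alpha = 0.1. fail to reject H0.

H = 0.0345, df = 2, p = 0.982880, fail to reject H0.


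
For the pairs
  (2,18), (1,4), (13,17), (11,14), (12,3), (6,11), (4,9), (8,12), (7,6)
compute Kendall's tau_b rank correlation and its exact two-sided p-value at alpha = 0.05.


Step 1: Enumerate the 36 unordered pairs (i,j) with i<j and classify each by sign(x_j-x_i) * sign(y_j-y_i).
  (1,2):dx=-1,dy=-14->C; (1,3):dx=+11,dy=-1->D; (1,4):dx=+9,dy=-4->D; (1,5):dx=+10,dy=-15->D
  (1,6):dx=+4,dy=-7->D; (1,7):dx=+2,dy=-9->D; (1,8):dx=+6,dy=-6->D; (1,9):dx=+5,dy=-12->D
  (2,3):dx=+12,dy=+13->C; (2,4):dx=+10,dy=+10->C; (2,5):dx=+11,dy=-1->D; (2,6):dx=+5,dy=+7->C
  (2,7):dx=+3,dy=+5->C; (2,8):dx=+7,dy=+8->C; (2,9):dx=+6,dy=+2->C; (3,4):dx=-2,dy=-3->C
  (3,5):dx=-1,dy=-14->C; (3,6):dx=-7,dy=-6->C; (3,7):dx=-9,dy=-8->C; (3,8):dx=-5,dy=-5->C
  (3,9):dx=-6,dy=-11->C; (4,5):dx=+1,dy=-11->D; (4,6):dx=-5,dy=-3->C; (4,7):dx=-7,dy=-5->C
  (4,8):dx=-3,dy=-2->C; (4,9):dx=-4,dy=-8->C; (5,6):dx=-6,dy=+8->D; (5,7):dx=-8,dy=+6->D
  (5,8):dx=-4,dy=+9->D; (5,9):dx=-5,dy=+3->D; (6,7):dx=-2,dy=-2->C; (6,8):dx=+2,dy=+1->C
  (6,9):dx=+1,dy=-5->D; (7,8):dx=+4,dy=+3->C; (7,9):dx=+3,dy=-3->D; (8,9):dx=-1,dy=-6->C
Step 2: C = 21, D = 15, total pairs = 36.
Step 3: tau = (C - D)/(n(n-1)/2) = (21 - 15)/36 = 0.166667.
Step 4: Exact two-sided p-value (enumerate n! = 362880 permutations of y under H0): p = 0.612202.
Step 5: alpha = 0.05. fail to reject H0.

tau_b = 0.1667 (C=21, D=15), p = 0.612202, fail to reject H0.


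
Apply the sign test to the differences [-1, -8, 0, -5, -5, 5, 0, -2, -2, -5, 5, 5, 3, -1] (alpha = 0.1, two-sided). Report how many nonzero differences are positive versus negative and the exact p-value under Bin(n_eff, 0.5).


Step 1: Discard zero differences. Original n = 14; n_eff = number of nonzero differences = 12.
Nonzero differences (with sign): -1, -8, -5, -5, +5, -2, -2, -5, +5, +5, +3, -1
Step 2: Count signs: positive = 4, negative = 8.
Step 3: Under H0: P(positive) = 0.5, so the number of positives S ~ Bin(12, 0.5).
Step 4: Two-sided exact p-value = sum of Bin(12,0.5) probabilities at or below the observed probability = 0.387695.
Step 5: alpha = 0.1. fail to reject H0.

n_eff = 12, pos = 4, neg = 8, p = 0.387695, fail to reject H0.


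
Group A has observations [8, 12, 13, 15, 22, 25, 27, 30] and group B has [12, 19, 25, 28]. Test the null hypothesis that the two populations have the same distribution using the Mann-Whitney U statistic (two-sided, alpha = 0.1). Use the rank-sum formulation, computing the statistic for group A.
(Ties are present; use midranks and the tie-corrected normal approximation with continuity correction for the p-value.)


Step 1: Combine and sort all 12 observations; assign midranks.
sorted (value, group): (8,X), (12,X), (12,Y), (13,X), (15,X), (19,Y), (22,X), (25,X), (25,Y), (27,X), (28,Y), (30,X)
ranks: 8->1, 12->2.5, 12->2.5, 13->4, 15->5, 19->6, 22->7, 25->8.5, 25->8.5, 27->10, 28->11, 30->12
Step 2: Rank sum for X: R1 = 1 + 2.5 + 4 + 5 + 7 + 8.5 + 10 + 12 = 50.
Step 3: U_X = R1 - n1(n1+1)/2 = 50 - 8*9/2 = 50 - 36 = 14.
       U_Y = n1*n2 - U_X = 32 - 14 = 18.
Step 4: Ties are present, so use the tie-corrected normal approximation (with continuity correction) for the p-value.
Step 5: p-value = 0.798215; compare to alpha = 0.1. fail to reject H0.

U_X = 14, p = 0.798215, fail to reject H0 at alpha = 0.1.


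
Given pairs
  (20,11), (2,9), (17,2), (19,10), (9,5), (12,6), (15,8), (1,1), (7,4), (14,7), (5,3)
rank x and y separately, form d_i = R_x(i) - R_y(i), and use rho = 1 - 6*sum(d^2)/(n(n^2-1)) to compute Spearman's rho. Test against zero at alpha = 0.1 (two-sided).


Step 1: Rank x and y separately (midranks; no ties here).
rank(x): 20->11, 2->2, 17->9, 19->10, 9->5, 12->6, 15->8, 1->1, 7->4, 14->7, 5->3
rank(y): 11->11, 9->9, 2->2, 10->10, 5->5, 6->6, 8->8, 1->1, 4->4, 7->7, 3->3
Step 2: d_i = R_x(i) - R_y(i); compute d_i^2.
  (11-11)^2=0, (2-9)^2=49, (9-2)^2=49, (10-10)^2=0, (5-5)^2=0, (6-6)^2=0, (8-8)^2=0, (1-1)^2=0, (4-4)^2=0, (7-7)^2=0, (3-3)^2=0
sum(d^2) = 98.
Step 3: rho = 1 - 6*98 / (11*(11^2 - 1)) = 1 - 588/1320 = 0.554545.
Step 4: Under H0, t = rho * sqrt((n-2)/(1-rho^2)) = 1.9992 ~ t(9).
Step 5: Two-sided p-value from the t-distribution with 9 df = 0.076652.
Step 6: alpha = 0.1. reject H0.

rho = 0.5545, p = 0.076652, reject H0 at alpha = 0.1.


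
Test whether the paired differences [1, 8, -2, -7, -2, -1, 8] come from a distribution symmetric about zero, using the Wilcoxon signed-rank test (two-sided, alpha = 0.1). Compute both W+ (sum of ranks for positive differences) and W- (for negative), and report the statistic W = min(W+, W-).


Step 1: Drop any zero differences (none here) and take |d_i|.
|d| = [1, 8, 2, 7, 2, 1, 8]
Step 2: Midrank |d_i| (ties get averaged ranks).
ranks: |1|->1.5, |8|->6.5, |2|->3.5, |7|->5, |2|->3.5, |1|->1.5, |8|->6.5
Step 3: Attach original signs; sum ranks with positive sign and with negative sign.
W+ = 1.5 + 6.5 + 6.5 = 14.5
W- = 3.5 + 5 + 3.5 + 1.5 = 13.5
(Check: W+ + W- = 28 should equal n(n+1)/2 = 28.)
Step 4: Test statistic W = min(W+, W-) = 13.5.
Step 5: Ties in |d|, so use the tie-corrected normal approximation.
        E[W] = n(n+1)/4 = 7*8/4 = 14.
        Tie groups: |d|=1 (t=2), |d|=2 (t=2), |d|=8 (t=2); sum(t^3 - t) = 18.
        Var[W] = n(n+1)(2n+1)/24 - sum(t^3-t)/48 = 840/24 - 18/48 = 34.625.
        z = (W - E[W]) / sqrt(Var[W]) = (13.5 - 14) / 5.8843 = -0.0850.
        Two-sided p = 2*Phi(z) = 0.932284.
Step 6: alpha = 0.1. fail to reject H0.

W+ = 14.5, W- = 13.5, W = min = 13.5, p = 0.932284, fail to reject H0.


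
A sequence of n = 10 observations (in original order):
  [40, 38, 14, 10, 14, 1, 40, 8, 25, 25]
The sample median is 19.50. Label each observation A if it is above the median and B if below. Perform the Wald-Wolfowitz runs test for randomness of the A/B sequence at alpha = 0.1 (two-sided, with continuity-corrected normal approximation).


Step 1: Compute median = 19.50; label A = above, B = below.
Labels in order: AABBBBABAA  (n_A = 5, n_B = 5)
Step 2: Count runs R = 5.
Step 3: Under H0 (random ordering), E[R] = 2*n_A*n_B/(n_A+n_B) + 1 = 2*5*5/10 + 1 = 6.0000.
        Var[R] = 2*n_A*n_B*(2*n_A*n_B - n_A - n_B) / ((n_A+n_B)^2 * (n_A+n_B-1)) = 2000/900 = 2.2222.
        SD[R] = 1.4907.
Step 4: Continuity-corrected z = (R + 0.5 - E[R]) / SD[R] = (5 + 0.5 - 6.0000) / 1.4907 = -0.3354.
Step 5: Two-sided p-value via normal approximation = 2*(1 - Phi(|z|)) = 0.737316.
Step 6: alpha = 0.1. fail to reject H0.

R = 5, z = -0.3354, p = 0.737316, fail to reject H0.


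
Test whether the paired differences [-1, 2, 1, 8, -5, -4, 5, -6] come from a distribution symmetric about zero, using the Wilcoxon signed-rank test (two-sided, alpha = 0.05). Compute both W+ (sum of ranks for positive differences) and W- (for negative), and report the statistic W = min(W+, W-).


Step 1: Drop any zero differences (none here) and take |d_i|.
|d| = [1, 2, 1, 8, 5, 4, 5, 6]
Step 2: Midrank |d_i| (ties get averaged ranks).
ranks: |1|->1.5, |2|->3, |1|->1.5, |8|->8, |5|->5.5, |4|->4, |5|->5.5, |6|->7
Step 3: Attach original signs; sum ranks with positive sign and with negative sign.
W+ = 3 + 1.5 + 8 + 5.5 = 18
W- = 1.5 + 5.5 + 4 + 7 = 18
(Check: W+ + W- = 36 should equal n(n+1)/2 = 36.)
Step 4: Test statistic W = min(W+, W-) = 18.
Step 5: Ties in |d|, so use the tie-corrected normal approximation.
        E[W] = n(n+1)/4 = 8*9/4 = 18.
        Tie groups: |d|=1 (t=2), |d|=5 (t=2); sum(t^3 - t) = 12.
        Var[W] = n(n+1)(2n+1)/24 - sum(t^3-t)/48 = 1224/24 - 12/48 = 50.75.
        z = (W - E[W]) / sqrt(Var[W]) = (18 - 18) / 7.1239 = 0.0000.
        Two-sided p = 2*Phi(z) = 1.000000.
Step 6: alpha = 0.05. fail to reject H0.

W+ = 18, W- = 18, W = min = 18, p = 1.000000, fail to reject H0.


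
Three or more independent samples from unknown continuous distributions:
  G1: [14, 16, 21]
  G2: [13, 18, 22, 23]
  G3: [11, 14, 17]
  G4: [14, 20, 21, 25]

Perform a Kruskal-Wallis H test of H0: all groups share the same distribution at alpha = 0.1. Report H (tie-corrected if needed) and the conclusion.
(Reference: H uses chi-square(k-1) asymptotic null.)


Step 1: Combine all N = 14 observations and assign midranks.
sorted (value, group, rank): (11,G3,1), (13,G2,2), (14,G1,4), (14,G3,4), (14,G4,4), (16,G1,6), (17,G3,7), (18,G2,8), (20,G4,9), (21,G1,10.5), (21,G4,10.5), (22,G2,12), (23,G2,13), (25,G4,14)
Step 2: Sum ranks within each group.
R_1 = 20.5 (n_1 = 3)
R_2 = 35 (n_2 = 4)
R_3 = 12 (n_3 = 3)
R_4 = 37.5 (n_4 = 4)
Step 3: H = 12/(N(N+1)) * sum(R_i^2/n_i) - 3(N+1)
     = 12/(14*15) * (20.5^2/3 + 35^2/4 + 12^2/3 + 37.5^2/4) - 3*15
     = 0.057143 * 845.896 - 45
     = 3.336905.
Step 4: Ties present; correction factor C = 1 - 30/(14^3 - 14) = 0.989011. Corrected H = 3.336905 / 0.989011 = 3.373981.
Step 5: Under H0, H ~ chi^2(3); p-value = 0.337478.
Step 6: alpha = 0.1. fail to reject H0.

H = 3.3740, df = 3, p = 0.337478, fail to reject H0.


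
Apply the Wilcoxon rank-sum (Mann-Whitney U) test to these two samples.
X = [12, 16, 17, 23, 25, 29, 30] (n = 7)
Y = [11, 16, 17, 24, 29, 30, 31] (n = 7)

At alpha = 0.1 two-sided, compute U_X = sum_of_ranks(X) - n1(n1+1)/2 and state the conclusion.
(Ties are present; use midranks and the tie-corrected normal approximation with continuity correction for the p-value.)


Step 1: Combine and sort all 14 observations; assign midranks.
sorted (value, group): (11,Y), (12,X), (16,X), (16,Y), (17,X), (17,Y), (23,X), (24,Y), (25,X), (29,X), (29,Y), (30,X), (30,Y), (31,Y)
ranks: 11->1, 12->2, 16->3.5, 16->3.5, 17->5.5, 17->5.5, 23->7, 24->8, 25->9, 29->10.5, 29->10.5, 30->12.5, 30->12.5, 31->14
Step 2: Rank sum for X: R1 = 2 + 3.5 + 5.5 + 7 + 9 + 10.5 + 12.5 = 50.
Step 3: U_X = R1 - n1(n1+1)/2 = 50 - 7*8/2 = 50 - 28 = 22.
       U_Y = n1*n2 - U_X = 49 - 22 = 27.
Step 4: Ties are present, so use the tie-corrected normal approximation (with continuity correction) for the p-value.
Step 5: p-value = 0.797425; compare to alpha = 0.1. fail to reject H0.

U_X = 22, p = 0.797425, fail to reject H0 at alpha = 0.1.


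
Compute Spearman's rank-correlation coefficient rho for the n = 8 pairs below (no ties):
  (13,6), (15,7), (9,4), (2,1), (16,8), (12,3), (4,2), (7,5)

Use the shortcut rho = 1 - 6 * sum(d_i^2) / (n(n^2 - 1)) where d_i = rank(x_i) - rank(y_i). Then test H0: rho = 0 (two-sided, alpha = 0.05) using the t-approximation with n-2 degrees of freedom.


Step 1: Rank x and y separately (midranks; no ties here).
rank(x): 13->6, 15->7, 9->4, 2->1, 16->8, 12->5, 4->2, 7->3
rank(y): 6->6, 7->7, 4->4, 1->1, 8->8, 3->3, 2->2, 5->5
Step 2: d_i = R_x(i) - R_y(i); compute d_i^2.
  (6-6)^2=0, (7-7)^2=0, (4-4)^2=0, (1-1)^2=0, (8-8)^2=0, (5-3)^2=4, (2-2)^2=0, (3-5)^2=4
sum(d^2) = 8.
Step 3: rho = 1 - 6*8 / (8*(8^2 - 1)) = 1 - 48/504 = 0.904762.
Step 4: Under H0, t = rho * sqrt((n-2)/(1-rho^2)) = 5.2034 ~ t(6).
Step 5: Two-sided p-value from the t-distribution with 6 df = 0.002008.
Step 6: alpha = 0.05. reject H0.

rho = 0.9048, p = 0.002008, reject H0 at alpha = 0.05.


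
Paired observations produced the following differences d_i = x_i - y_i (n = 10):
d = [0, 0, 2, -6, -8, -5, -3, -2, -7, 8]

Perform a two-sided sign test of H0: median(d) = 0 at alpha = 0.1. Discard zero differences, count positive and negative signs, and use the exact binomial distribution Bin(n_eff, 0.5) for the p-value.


Step 1: Discard zero differences. Original n = 10; n_eff = number of nonzero differences = 8.
Nonzero differences (with sign): +2, -6, -8, -5, -3, -2, -7, +8
Step 2: Count signs: positive = 2, negative = 6.
Step 3: Under H0: P(positive) = 0.5, so the number of positives S ~ Bin(8, 0.5).
Step 4: Two-sided exact p-value = sum of Bin(8,0.5) probabilities at or below the observed probability = 0.289062.
Step 5: alpha = 0.1. fail to reject H0.

n_eff = 8, pos = 2, neg = 6, p = 0.289062, fail to reject H0.


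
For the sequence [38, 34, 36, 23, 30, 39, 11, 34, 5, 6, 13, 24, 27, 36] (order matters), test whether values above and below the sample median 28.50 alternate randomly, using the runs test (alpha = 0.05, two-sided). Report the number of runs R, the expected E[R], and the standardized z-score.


Step 1: Compute median = 28.50; label A = above, B = below.
Labels in order: AAABAABABBBBBA  (n_A = 7, n_B = 7)
Step 2: Count runs R = 7.
Step 3: Under H0 (random ordering), E[R] = 2*n_A*n_B/(n_A+n_B) + 1 = 2*7*7/14 + 1 = 8.0000.
        Var[R] = 2*n_A*n_B*(2*n_A*n_B - n_A - n_B) / ((n_A+n_B)^2 * (n_A+n_B-1)) = 8232/2548 = 3.2308.
        SD[R] = 1.7974.
Step 4: Continuity-corrected z = (R + 0.5 - E[R]) / SD[R] = (7 + 0.5 - 8.0000) / 1.7974 = -0.2782.
Step 5: Two-sided p-value via normal approximation = 2*(1 - Phi(|z|)) = 0.780879.
Step 6: alpha = 0.05. fail to reject H0.

R = 7, z = -0.2782, p = 0.780879, fail to reject H0.


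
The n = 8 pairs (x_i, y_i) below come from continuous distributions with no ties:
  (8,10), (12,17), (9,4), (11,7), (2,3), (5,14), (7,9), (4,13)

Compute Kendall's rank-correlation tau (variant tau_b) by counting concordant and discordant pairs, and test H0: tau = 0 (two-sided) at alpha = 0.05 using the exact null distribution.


Step 1: Enumerate the 28 unordered pairs (i,j) with i<j and classify each by sign(x_j-x_i) * sign(y_j-y_i).
  (1,2):dx=+4,dy=+7->C; (1,3):dx=+1,dy=-6->D; (1,4):dx=+3,dy=-3->D; (1,5):dx=-6,dy=-7->C
  (1,6):dx=-3,dy=+4->D; (1,7):dx=-1,dy=-1->C; (1,8):dx=-4,dy=+3->D; (2,3):dx=-3,dy=-13->C
  (2,4):dx=-1,dy=-10->C; (2,5):dx=-10,dy=-14->C; (2,6):dx=-7,dy=-3->C; (2,7):dx=-5,dy=-8->C
  (2,8):dx=-8,dy=-4->C; (3,4):dx=+2,dy=+3->C; (3,5):dx=-7,dy=-1->C; (3,6):dx=-4,dy=+10->D
  (3,7):dx=-2,dy=+5->D; (3,8):dx=-5,dy=+9->D; (4,5):dx=-9,dy=-4->C; (4,6):dx=-6,dy=+7->D
  (4,7):dx=-4,dy=+2->D; (4,8):dx=-7,dy=+6->D; (5,6):dx=+3,dy=+11->C; (5,7):dx=+5,dy=+6->C
  (5,8):dx=+2,dy=+10->C; (6,7):dx=+2,dy=-5->D; (6,8):dx=-1,dy=-1->C; (7,8):dx=-3,dy=+4->D
Step 2: C = 16, D = 12, total pairs = 28.
Step 3: tau = (C - D)/(n(n-1)/2) = (16 - 12)/28 = 0.142857.
Step 4: Exact two-sided p-value (enumerate n! = 40320 permutations of y under H0): p = 0.719544.
Step 5: alpha = 0.05. fail to reject H0.

tau_b = 0.1429 (C=16, D=12), p = 0.719544, fail to reject H0.


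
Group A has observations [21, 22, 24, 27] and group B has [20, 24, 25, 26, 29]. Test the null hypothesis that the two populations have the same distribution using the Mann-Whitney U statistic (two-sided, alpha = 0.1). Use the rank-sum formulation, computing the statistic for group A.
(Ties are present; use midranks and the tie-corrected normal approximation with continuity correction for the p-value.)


Step 1: Combine and sort all 9 observations; assign midranks.
sorted (value, group): (20,Y), (21,X), (22,X), (24,X), (24,Y), (25,Y), (26,Y), (27,X), (29,Y)
ranks: 20->1, 21->2, 22->3, 24->4.5, 24->4.5, 25->6, 26->7, 27->8, 29->9
Step 2: Rank sum for X: R1 = 2 + 3 + 4.5 + 8 = 17.5.
Step 3: U_X = R1 - n1(n1+1)/2 = 17.5 - 4*5/2 = 17.5 - 10 = 7.5.
       U_Y = n1*n2 - U_X = 20 - 7.5 = 12.5.
Step 4: Ties are present, so use the tie-corrected normal approximation (with continuity correction) for the p-value.
Step 5: p-value = 0.622753; compare to alpha = 0.1. fail to reject H0.

U_X = 7.5, p = 0.622753, fail to reject H0 at alpha = 0.1.


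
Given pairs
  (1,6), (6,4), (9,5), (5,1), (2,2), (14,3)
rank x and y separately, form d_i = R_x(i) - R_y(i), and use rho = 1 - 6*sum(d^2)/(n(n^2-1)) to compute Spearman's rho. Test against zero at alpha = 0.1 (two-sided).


Step 1: Rank x and y separately (midranks; no ties here).
rank(x): 1->1, 6->4, 9->5, 5->3, 2->2, 14->6
rank(y): 6->6, 4->4, 5->5, 1->1, 2->2, 3->3
Step 2: d_i = R_x(i) - R_y(i); compute d_i^2.
  (1-6)^2=25, (4-4)^2=0, (5-5)^2=0, (3-1)^2=4, (2-2)^2=0, (6-3)^2=9
sum(d^2) = 38.
Step 3: rho = 1 - 6*38 / (6*(6^2 - 1)) = 1 - 228/210 = -0.085714.
Step 4: Under H0, t = rho * sqrt((n-2)/(1-rho^2)) = -0.1721 ~ t(4).
Step 5: Two-sided p-value from the t-distribution with 4 df = 0.871743.
Step 6: alpha = 0.1. fail to reject H0.

rho = -0.0857, p = 0.871743, fail to reject H0 at alpha = 0.1.


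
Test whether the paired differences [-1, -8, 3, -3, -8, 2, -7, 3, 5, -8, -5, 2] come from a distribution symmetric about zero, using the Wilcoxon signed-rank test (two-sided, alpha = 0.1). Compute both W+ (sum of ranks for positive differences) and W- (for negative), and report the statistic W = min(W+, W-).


Step 1: Drop any zero differences (none here) and take |d_i|.
|d| = [1, 8, 3, 3, 8, 2, 7, 3, 5, 8, 5, 2]
Step 2: Midrank |d_i| (ties get averaged ranks).
ranks: |1|->1, |8|->11, |3|->5, |3|->5, |8|->11, |2|->2.5, |7|->9, |3|->5, |5|->7.5, |8|->11, |5|->7.5, |2|->2.5
Step 3: Attach original signs; sum ranks with positive sign and with negative sign.
W+ = 5 + 2.5 + 5 + 7.5 + 2.5 = 22.5
W- = 1 + 11 + 5 + 11 + 9 + 11 + 7.5 = 55.5
(Check: W+ + W- = 78 should equal n(n+1)/2 = 78.)
Step 4: Test statistic W = min(W+, W-) = 22.5.
Step 5: Ties in |d|, so use the tie-corrected normal approximation.
        E[W] = n(n+1)/4 = 12*13/4 = 39.
        Tie groups: |d|=2 (t=2), |d|=3 (t=3), |d|=5 (t=2), |d|=8 (t=3); sum(t^3 - t) = 60.
        Var[W] = n(n+1)(2n+1)/24 - sum(t^3-t)/48 = 3900/24 - 60/48 = 161.25.
        z = (W - E[W]) / sqrt(Var[W]) = (22.5 - 39) / 12.6984 = -1.2994.
        Two-sided p = 2*Phi(z) = 0.193816.
Step 6: alpha = 0.1. fail to reject H0.

W+ = 22.5, W- = 55.5, W = min = 22.5, p = 0.193816, fail to reject H0.


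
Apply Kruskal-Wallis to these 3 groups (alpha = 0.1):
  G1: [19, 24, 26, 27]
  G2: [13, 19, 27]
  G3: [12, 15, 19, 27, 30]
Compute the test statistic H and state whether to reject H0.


Step 1: Combine all N = 12 observations and assign midranks.
sorted (value, group, rank): (12,G3,1), (13,G2,2), (15,G3,3), (19,G1,5), (19,G2,5), (19,G3,5), (24,G1,7), (26,G1,8), (27,G1,10), (27,G2,10), (27,G3,10), (30,G3,12)
Step 2: Sum ranks within each group.
R_1 = 30 (n_1 = 4)
R_2 = 17 (n_2 = 3)
R_3 = 31 (n_3 = 5)
Step 3: H = 12/(N(N+1)) * sum(R_i^2/n_i) - 3(N+1)
     = 12/(12*13) * (30^2/4 + 17^2/3 + 31^2/5) - 3*13
     = 0.076923 * 513.533 - 39
     = 0.502564.
Step 4: Ties present; correction factor C = 1 - 48/(12^3 - 12) = 0.972028. Corrected H = 0.502564 / 0.972028 = 0.517026.
Step 5: Under H0, H ~ chi^2(2); p-value = 0.772199.
Step 6: alpha = 0.1. fail to reject H0.

H = 0.5170, df = 2, p = 0.772199, fail to reject H0.


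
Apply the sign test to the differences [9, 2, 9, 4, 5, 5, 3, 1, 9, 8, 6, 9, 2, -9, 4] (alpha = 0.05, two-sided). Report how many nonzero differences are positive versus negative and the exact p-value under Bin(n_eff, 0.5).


Step 1: Discard zero differences. Original n = 15; n_eff = number of nonzero differences = 15.
Nonzero differences (with sign): +9, +2, +9, +4, +5, +5, +3, +1, +9, +8, +6, +9, +2, -9, +4
Step 2: Count signs: positive = 14, negative = 1.
Step 3: Under H0: P(positive) = 0.5, so the number of positives S ~ Bin(15, 0.5).
Step 4: Two-sided exact p-value = sum of Bin(15,0.5) probabilities at or below the observed probability = 0.000977.
Step 5: alpha = 0.05. reject H0.

n_eff = 15, pos = 14, neg = 1, p = 0.000977, reject H0.


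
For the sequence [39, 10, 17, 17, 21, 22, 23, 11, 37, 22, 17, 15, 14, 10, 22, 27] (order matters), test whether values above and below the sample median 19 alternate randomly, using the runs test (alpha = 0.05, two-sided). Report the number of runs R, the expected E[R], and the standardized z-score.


Step 1: Compute median = 19; label A = above, B = below.
Labels in order: ABBBAAABAABBBBAA  (n_A = 8, n_B = 8)
Step 2: Count runs R = 7.
Step 3: Under H0 (random ordering), E[R] = 2*n_A*n_B/(n_A+n_B) + 1 = 2*8*8/16 + 1 = 9.0000.
        Var[R] = 2*n_A*n_B*(2*n_A*n_B - n_A - n_B) / ((n_A+n_B)^2 * (n_A+n_B-1)) = 14336/3840 = 3.7333.
        SD[R] = 1.9322.
Step 4: Continuity-corrected z = (R + 0.5 - E[R]) / SD[R] = (7 + 0.5 - 9.0000) / 1.9322 = -0.7763.
Step 5: Two-sided p-value via normal approximation = 2*(1 - Phi(|z|)) = 0.437558.
Step 6: alpha = 0.05. fail to reject H0.

R = 7, z = -0.7763, p = 0.437558, fail to reject H0.


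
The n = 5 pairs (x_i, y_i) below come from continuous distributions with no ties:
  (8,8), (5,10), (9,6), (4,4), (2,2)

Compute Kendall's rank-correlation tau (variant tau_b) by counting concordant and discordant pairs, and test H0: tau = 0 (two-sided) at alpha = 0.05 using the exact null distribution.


Step 1: Enumerate the 10 unordered pairs (i,j) with i<j and classify each by sign(x_j-x_i) * sign(y_j-y_i).
  (1,2):dx=-3,dy=+2->D; (1,3):dx=+1,dy=-2->D; (1,4):dx=-4,dy=-4->C; (1,5):dx=-6,dy=-6->C
  (2,3):dx=+4,dy=-4->D; (2,4):dx=-1,dy=-6->C; (2,5):dx=-3,dy=-8->C; (3,4):dx=-5,dy=-2->C
  (3,5):dx=-7,dy=-4->C; (4,5):dx=-2,dy=-2->C
Step 2: C = 7, D = 3, total pairs = 10.
Step 3: tau = (C - D)/(n(n-1)/2) = (7 - 3)/10 = 0.400000.
Step 4: Exact two-sided p-value (enumerate n! = 120 permutations of y under H0): p = 0.483333.
Step 5: alpha = 0.05. fail to reject H0.

tau_b = 0.4000 (C=7, D=3), p = 0.483333, fail to reject H0.


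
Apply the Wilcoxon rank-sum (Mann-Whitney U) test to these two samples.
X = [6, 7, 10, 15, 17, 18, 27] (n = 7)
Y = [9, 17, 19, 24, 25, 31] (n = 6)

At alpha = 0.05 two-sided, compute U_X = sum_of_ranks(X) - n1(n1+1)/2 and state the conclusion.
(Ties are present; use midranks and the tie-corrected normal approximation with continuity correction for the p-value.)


Step 1: Combine and sort all 13 observations; assign midranks.
sorted (value, group): (6,X), (7,X), (9,Y), (10,X), (15,X), (17,X), (17,Y), (18,X), (19,Y), (24,Y), (25,Y), (27,X), (31,Y)
ranks: 6->1, 7->2, 9->3, 10->4, 15->5, 17->6.5, 17->6.5, 18->8, 19->9, 24->10, 25->11, 27->12, 31->13
Step 2: Rank sum for X: R1 = 1 + 2 + 4 + 5 + 6.5 + 8 + 12 = 38.5.
Step 3: U_X = R1 - n1(n1+1)/2 = 38.5 - 7*8/2 = 38.5 - 28 = 10.5.
       U_Y = n1*n2 - U_X = 42 - 10.5 = 31.5.
Step 4: Ties are present, so use the tie-corrected normal approximation (with continuity correction) for the p-value.
Step 5: p-value = 0.152563; compare to alpha = 0.05. fail to reject H0.

U_X = 10.5, p = 0.152563, fail to reject H0 at alpha = 0.05.


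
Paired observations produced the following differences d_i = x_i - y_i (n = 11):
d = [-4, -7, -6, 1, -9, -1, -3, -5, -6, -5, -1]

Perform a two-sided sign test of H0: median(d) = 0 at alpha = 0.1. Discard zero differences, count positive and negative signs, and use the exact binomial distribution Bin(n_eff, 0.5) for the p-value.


Step 1: Discard zero differences. Original n = 11; n_eff = number of nonzero differences = 11.
Nonzero differences (with sign): -4, -7, -6, +1, -9, -1, -3, -5, -6, -5, -1
Step 2: Count signs: positive = 1, negative = 10.
Step 3: Under H0: P(positive) = 0.5, so the number of positives S ~ Bin(11, 0.5).
Step 4: Two-sided exact p-value = sum of Bin(11,0.5) probabilities at or below the observed probability = 0.011719.
Step 5: alpha = 0.1. reject H0.

n_eff = 11, pos = 1, neg = 10, p = 0.011719, reject H0.


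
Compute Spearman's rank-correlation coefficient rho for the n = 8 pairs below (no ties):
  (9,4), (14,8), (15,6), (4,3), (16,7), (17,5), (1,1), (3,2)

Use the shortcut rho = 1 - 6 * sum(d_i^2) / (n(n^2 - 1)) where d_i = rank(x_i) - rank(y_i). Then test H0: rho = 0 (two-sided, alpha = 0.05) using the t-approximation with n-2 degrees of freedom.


Step 1: Rank x and y separately (midranks; no ties here).
rank(x): 9->4, 14->5, 15->6, 4->3, 16->7, 17->8, 1->1, 3->2
rank(y): 4->4, 8->8, 6->6, 3->3, 7->7, 5->5, 1->1, 2->2
Step 2: d_i = R_x(i) - R_y(i); compute d_i^2.
  (4-4)^2=0, (5-8)^2=9, (6-6)^2=0, (3-3)^2=0, (7-7)^2=0, (8-5)^2=9, (1-1)^2=0, (2-2)^2=0
sum(d^2) = 18.
Step 3: rho = 1 - 6*18 / (8*(8^2 - 1)) = 1 - 108/504 = 0.785714.
Step 4: Under H0, t = rho * sqrt((n-2)/(1-rho^2)) = 3.1113 ~ t(6).
Step 5: Two-sided p-value from the t-distribution with 6 df = 0.020815.
Step 6: alpha = 0.05. reject H0.

rho = 0.7857, p = 0.020815, reject H0 at alpha = 0.05.


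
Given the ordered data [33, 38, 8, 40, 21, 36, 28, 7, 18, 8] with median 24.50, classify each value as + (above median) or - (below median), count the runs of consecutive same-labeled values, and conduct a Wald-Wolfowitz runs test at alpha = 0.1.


Step 1: Compute median = 24.50; label A = above, B = below.
Labels in order: AABABAABBB  (n_A = 5, n_B = 5)
Step 2: Count runs R = 6.
Step 3: Under H0 (random ordering), E[R] = 2*n_A*n_B/(n_A+n_B) + 1 = 2*5*5/10 + 1 = 6.0000.
        Var[R] = 2*n_A*n_B*(2*n_A*n_B - n_A - n_B) / ((n_A+n_B)^2 * (n_A+n_B-1)) = 2000/900 = 2.2222.
        SD[R] = 1.4907.
Step 4: R = E[R], so z = 0 with no continuity correction.
Step 5: Two-sided p-value via normal approximation = 2*(1 - Phi(|z|)) = 1.000000.
Step 6: alpha = 0.1. fail to reject H0.

R = 6, z = 0.0000, p = 1.000000, fail to reject H0.


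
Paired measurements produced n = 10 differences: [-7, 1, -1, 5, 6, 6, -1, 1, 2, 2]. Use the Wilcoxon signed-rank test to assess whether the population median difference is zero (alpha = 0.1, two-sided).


Step 1: Drop any zero differences (none here) and take |d_i|.
|d| = [7, 1, 1, 5, 6, 6, 1, 1, 2, 2]
Step 2: Midrank |d_i| (ties get averaged ranks).
ranks: |7|->10, |1|->2.5, |1|->2.5, |5|->7, |6|->8.5, |6|->8.5, |1|->2.5, |1|->2.5, |2|->5.5, |2|->5.5
Step 3: Attach original signs; sum ranks with positive sign and with negative sign.
W+ = 2.5 + 7 + 8.5 + 8.5 + 2.5 + 5.5 + 5.5 = 40
W- = 10 + 2.5 + 2.5 = 15
(Check: W+ + W- = 55 should equal n(n+1)/2 = 55.)
Step 4: Test statistic W = min(W+, W-) = 15.
Step 5: Ties in |d|, so use the tie-corrected normal approximation.
        E[W] = n(n+1)/4 = 10*11/4 = 27.5.
        Tie groups: |d|=1 (t=4), |d|=2 (t=2), |d|=6 (t=2); sum(t^3 - t) = 72.
        Var[W] = n(n+1)(2n+1)/24 - sum(t^3-t)/48 = 2310/24 - 72/48 = 94.75.
        z = (W - E[W]) / sqrt(Var[W]) = (15 - 27.5) / 9.7340 = -1.2842.
        Two-sided p = 2*Phi(z) = 0.199085.
Step 6: alpha = 0.1. fail to reject H0.

W+ = 40, W- = 15, W = min = 15, p = 0.199085, fail to reject H0.


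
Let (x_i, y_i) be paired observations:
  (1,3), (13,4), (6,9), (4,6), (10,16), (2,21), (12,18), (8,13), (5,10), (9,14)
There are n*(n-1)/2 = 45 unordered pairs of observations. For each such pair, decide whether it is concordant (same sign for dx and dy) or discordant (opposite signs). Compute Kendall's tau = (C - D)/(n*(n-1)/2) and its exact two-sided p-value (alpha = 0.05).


Step 1: Enumerate the 45 unordered pairs (i,j) with i<j and classify each by sign(x_j-x_i) * sign(y_j-y_i).
  (1,2):dx=+12,dy=+1->C; (1,3):dx=+5,dy=+6->C; (1,4):dx=+3,dy=+3->C; (1,5):dx=+9,dy=+13->C
  (1,6):dx=+1,dy=+18->C; (1,7):dx=+11,dy=+15->C; (1,8):dx=+7,dy=+10->C; (1,9):dx=+4,dy=+7->C
  (1,10):dx=+8,dy=+11->C; (2,3):dx=-7,dy=+5->D; (2,4):dx=-9,dy=+2->D; (2,5):dx=-3,dy=+12->D
  (2,6):dx=-11,dy=+17->D; (2,7):dx=-1,dy=+14->D; (2,8):dx=-5,dy=+9->D; (2,9):dx=-8,dy=+6->D
  (2,10):dx=-4,dy=+10->D; (3,4):dx=-2,dy=-3->C; (3,5):dx=+4,dy=+7->C; (3,6):dx=-4,dy=+12->D
  (3,7):dx=+6,dy=+9->C; (3,8):dx=+2,dy=+4->C; (3,9):dx=-1,dy=+1->D; (3,10):dx=+3,dy=+5->C
  (4,5):dx=+6,dy=+10->C; (4,6):dx=-2,dy=+15->D; (4,7):dx=+8,dy=+12->C; (4,8):dx=+4,dy=+7->C
  (4,9):dx=+1,dy=+4->C; (4,10):dx=+5,dy=+8->C; (5,6):dx=-8,dy=+5->D; (5,7):dx=+2,dy=+2->C
  (5,8):dx=-2,dy=-3->C; (5,9):dx=-5,dy=-6->C; (5,10):dx=-1,dy=-2->C; (6,7):dx=+10,dy=-3->D
  (6,8):dx=+6,dy=-8->D; (6,9):dx=+3,dy=-11->D; (6,10):dx=+7,dy=-7->D; (7,8):dx=-4,dy=-5->C
  (7,9):dx=-7,dy=-8->C; (7,10):dx=-3,dy=-4->C; (8,9):dx=-3,dy=-3->C; (8,10):dx=+1,dy=+1->C
  (9,10):dx=+4,dy=+4->C
Step 2: C = 29, D = 16, total pairs = 45.
Step 3: tau = (C - D)/(n(n-1)/2) = (29 - 16)/45 = 0.288889.
Step 4: Exact two-sided p-value (enumerate n! = 3628800 permutations of y under H0): p = 0.291248.
Step 5: alpha = 0.05. fail to reject H0.

tau_b = 0.2889 (C=29, D=16), p = 0.291248, fail to reject H0.
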